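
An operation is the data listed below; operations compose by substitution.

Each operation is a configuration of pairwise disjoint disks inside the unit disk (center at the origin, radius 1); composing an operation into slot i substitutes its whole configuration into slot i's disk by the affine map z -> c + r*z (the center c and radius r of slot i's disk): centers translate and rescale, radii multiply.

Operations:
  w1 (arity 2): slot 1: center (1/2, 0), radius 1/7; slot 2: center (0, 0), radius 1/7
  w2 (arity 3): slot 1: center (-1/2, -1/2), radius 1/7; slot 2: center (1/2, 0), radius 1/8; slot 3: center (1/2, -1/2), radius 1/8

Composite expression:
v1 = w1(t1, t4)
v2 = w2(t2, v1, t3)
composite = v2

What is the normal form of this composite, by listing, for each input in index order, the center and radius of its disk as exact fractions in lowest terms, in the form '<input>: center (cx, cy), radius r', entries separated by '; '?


Only the slot chain above each t matters under w2; compose those maps.
input t2: applying the 1 nested substitution gives center (-1/2, -1/2), radius 1/7
input t1: applying the 2 nested substitutions gives center (9/16, 0), radius 1/56
input t4: applying the 2 nested substitutions gives center (1/2, 0), radius 1/56
input t3: applying the 1 nested substitution gives center (1/2, -1/2), radius 1/8

t1: center (9/16, 0), radius 1/56; t2: center (-1/2, -1/2), radius 1/7; t3: center (1/2, -1/2), radius 1/8; t4: center (1/2, 0), radius 1/56


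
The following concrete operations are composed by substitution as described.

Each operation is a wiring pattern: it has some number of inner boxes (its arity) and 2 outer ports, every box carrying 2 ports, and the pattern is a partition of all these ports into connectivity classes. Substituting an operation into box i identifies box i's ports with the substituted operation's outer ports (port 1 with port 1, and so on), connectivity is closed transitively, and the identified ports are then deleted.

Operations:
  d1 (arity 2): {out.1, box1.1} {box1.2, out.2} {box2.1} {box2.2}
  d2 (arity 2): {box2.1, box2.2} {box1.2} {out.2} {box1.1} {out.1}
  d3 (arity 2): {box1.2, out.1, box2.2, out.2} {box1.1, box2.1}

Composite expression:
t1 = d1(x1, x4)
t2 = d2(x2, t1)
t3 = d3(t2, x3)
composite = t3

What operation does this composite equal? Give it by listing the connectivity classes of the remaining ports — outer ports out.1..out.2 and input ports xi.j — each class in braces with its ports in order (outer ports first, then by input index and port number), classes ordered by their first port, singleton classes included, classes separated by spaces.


{out.1, out.2, x3.2} {x1.1, x1.2} {x2.1} {x2.2} {x3.1} {x4.1} {x4.2}

Reachability decides: close wires over d3-identified ports.
composing d1 on (x1, x4), with out.j its own outer ports: {out.1, x1.1} {out.2, x1.2} {x4.1} {x4.2}
composing d2 on (x2, x1, x4), with out.j its own outer ports: {out.1} {out.2} {x1.1, x1.2} {x2.1} {x2.2} {x4.1} {x4.2}
composing d3 on (x2, x1, x4, x3), with out.j its own outer ports: {out.1, out.2, x3.2} {x1.1, x1.2} {x2.1} {x2.2} {x3.1} {x4.1} {x4.2}


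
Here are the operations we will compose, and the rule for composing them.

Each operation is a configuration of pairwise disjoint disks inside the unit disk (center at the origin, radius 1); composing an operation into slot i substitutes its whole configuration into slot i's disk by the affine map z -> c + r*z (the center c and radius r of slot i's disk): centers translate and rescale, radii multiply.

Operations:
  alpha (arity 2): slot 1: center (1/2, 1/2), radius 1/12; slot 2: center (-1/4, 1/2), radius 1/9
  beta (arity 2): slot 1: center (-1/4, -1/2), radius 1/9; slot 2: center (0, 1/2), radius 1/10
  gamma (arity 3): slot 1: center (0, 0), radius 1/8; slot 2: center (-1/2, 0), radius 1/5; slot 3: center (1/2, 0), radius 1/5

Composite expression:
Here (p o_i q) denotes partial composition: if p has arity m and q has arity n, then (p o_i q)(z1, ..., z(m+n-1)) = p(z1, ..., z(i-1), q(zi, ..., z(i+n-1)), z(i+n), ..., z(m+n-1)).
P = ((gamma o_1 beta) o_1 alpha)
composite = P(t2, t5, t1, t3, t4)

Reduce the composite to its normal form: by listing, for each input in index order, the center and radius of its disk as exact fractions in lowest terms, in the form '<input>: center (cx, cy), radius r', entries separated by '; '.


t1: center (0, 1/16), radius 1/80; t2: center (-7/288, -1/18), radius 1/864; t3: center (-1/2, 0), radius 1/5; t4: center (1/2, 0), radius 1/5; t5: center (-5/144, -1/18), radius 1/648


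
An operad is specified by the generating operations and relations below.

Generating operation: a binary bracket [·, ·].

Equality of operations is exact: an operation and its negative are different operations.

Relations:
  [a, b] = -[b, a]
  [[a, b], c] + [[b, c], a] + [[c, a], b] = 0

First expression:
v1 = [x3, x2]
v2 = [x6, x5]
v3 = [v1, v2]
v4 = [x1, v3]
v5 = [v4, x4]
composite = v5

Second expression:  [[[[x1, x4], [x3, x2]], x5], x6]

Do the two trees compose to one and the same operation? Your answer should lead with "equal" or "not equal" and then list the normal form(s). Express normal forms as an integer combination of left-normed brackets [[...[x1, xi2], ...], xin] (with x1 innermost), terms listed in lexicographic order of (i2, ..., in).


not equal: they reduce to [[[[[x1, x2], x3], x5], x6], x4] - [[[[[x1, x2], x3], x6], x5], x4] - [[[[[x1, x3], x2], x5], x6], x4] + [[[[[x1, x3], x2], x6], x5], x4] - [[[[[x1, x5], x6], x2], x3], x4] + [[[[[x1, x5], x6], x3], x2], x4] + [[[[[x1, x6], x5], x2], x3], x4] - [[[[[x1, x6], x5], x3], x2], x4] and -[[[[[x1, x4], x2], x3], x5], x6] + [[[[[x1, x4], x3], x2], x5], x6]

The first expression, normalized: [[[[[x1, x2], x3], x5], x6], x4] - [[[[[x1, x2], x3], x6], x5], x4] - [[[[[x1, x3], x2], x5], x6], x4] + [[[[[x1, x3], x2], x6], x5], x4] - [[[[[x1, x5], x6], x2], x3], x4] + [[[[[x1, x5], x6], x3], x2], x4] + [[[[[x1, x6], x5], x2], x3], x4] - [[[[[x1, x6], x5], x3], x2], x4]
The second expression, normalized: -[[[[[x1, x4], x2], x3], x5], x6] + [[[[[x1, x4], x3], x2], x5], x6]
No match — not equal.


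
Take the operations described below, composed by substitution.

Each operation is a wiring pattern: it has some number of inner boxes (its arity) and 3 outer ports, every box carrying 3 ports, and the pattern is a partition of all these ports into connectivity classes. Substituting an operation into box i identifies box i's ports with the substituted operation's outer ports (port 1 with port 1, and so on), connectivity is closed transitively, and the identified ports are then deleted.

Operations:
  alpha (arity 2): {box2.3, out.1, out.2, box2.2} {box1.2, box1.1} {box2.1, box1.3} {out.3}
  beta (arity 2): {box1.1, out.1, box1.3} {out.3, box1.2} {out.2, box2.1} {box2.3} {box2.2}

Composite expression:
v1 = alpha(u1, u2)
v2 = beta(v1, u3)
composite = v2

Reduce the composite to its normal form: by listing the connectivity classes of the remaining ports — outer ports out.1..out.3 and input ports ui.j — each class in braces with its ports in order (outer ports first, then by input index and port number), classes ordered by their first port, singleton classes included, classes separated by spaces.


{out.1, out.3, u2.2, u2.3} {out.2, u3.1} {u1.1, u1.2} {u1.3, u2.1} {u3.2} {u3.3}

After gluing at beta, chains via deleted ports link the u-ports.
composing alpha on (u1, u2), with out.j its own outer ports: {out.1, out.2, u2.2, u2.3} {out.3} {u1.1, u1.2} {u1.3, u2.1}
composing beta on (u1, u2, u3), with out.j its own outer ports: {out.1, out.3, u2.2, u2.3} {out.2, u3.1} {u1.1, u1.2} {u1.3, u2.1} {u3.2} {u3.3}


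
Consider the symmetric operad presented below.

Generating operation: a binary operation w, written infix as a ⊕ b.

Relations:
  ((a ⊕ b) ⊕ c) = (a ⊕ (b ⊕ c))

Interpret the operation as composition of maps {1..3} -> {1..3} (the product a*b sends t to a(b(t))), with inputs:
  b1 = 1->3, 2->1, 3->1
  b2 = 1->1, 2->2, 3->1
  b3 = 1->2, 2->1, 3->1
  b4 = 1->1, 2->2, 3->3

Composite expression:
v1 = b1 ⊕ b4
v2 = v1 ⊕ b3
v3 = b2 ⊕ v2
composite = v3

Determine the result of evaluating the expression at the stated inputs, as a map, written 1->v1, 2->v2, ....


1->1, 2->1, 3->1

(b1 ⊕ b4) = 1->3, 2->1, 3->1
((b1 ⊕ b4) ⊕ b3) = 1->1, 2->3, 3->3
(b2 ⊕ ((b1 ⊕ b4) ⊕ b3)) = 1->1, 2->1, 3->1


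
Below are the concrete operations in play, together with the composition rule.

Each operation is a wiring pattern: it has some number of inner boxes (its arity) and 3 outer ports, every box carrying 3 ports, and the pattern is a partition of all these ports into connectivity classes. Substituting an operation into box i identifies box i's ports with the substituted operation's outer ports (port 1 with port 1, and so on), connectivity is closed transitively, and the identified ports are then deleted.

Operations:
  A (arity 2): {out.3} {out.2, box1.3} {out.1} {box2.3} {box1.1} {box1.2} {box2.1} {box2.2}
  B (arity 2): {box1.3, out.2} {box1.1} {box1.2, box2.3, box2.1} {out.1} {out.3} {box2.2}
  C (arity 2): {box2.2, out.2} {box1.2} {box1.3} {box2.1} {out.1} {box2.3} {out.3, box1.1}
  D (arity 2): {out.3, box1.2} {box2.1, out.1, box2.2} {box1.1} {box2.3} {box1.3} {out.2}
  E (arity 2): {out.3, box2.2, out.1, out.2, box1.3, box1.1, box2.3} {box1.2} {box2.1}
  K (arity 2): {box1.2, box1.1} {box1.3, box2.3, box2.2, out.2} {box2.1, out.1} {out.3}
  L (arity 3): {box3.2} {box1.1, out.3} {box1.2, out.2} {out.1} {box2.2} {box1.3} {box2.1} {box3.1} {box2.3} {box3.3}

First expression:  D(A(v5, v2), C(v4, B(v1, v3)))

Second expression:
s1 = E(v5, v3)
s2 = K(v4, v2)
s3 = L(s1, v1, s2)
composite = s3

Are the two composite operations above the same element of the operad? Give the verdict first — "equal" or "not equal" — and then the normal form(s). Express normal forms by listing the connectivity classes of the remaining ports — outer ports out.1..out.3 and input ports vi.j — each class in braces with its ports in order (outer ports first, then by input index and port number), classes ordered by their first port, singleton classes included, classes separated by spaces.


not equal; first: {out.1, v1.3} {out.2} {out.3, v5.3} {v1.1} {v1.2, v3.1, v3.3} {v2.1} {v2.2} {v2.3} {v3.2} {v4.1} {v4.2} {v4.3} {v5.1} {v5.2}; second: {out.1} {out.2, out.3, v3.2, v3.3, v5.1, v5.3} {v1.1} {v1.2} {v1.3} {v2.1} {v2.2, v2.3, v4.3} {v3.1} {v4.1, v4.2} {v5.2}

Normal form of the first expression: {out.1, v1.3} {out.2} {out.3, v5.3} {v1.1} {v1.2, v3.1, v3.3} {v2.1} {v2.2} {v2.3} {v3.2} {v4.1} {v4.2} {v4.3} {v5.1} {v5.2}
Normal form of the second expression: {out.1} {out.2, out.3, v3.2, v3.3, v5.1, v5.3} {v1.1} {v1.2} {v1.3} {v2.1} {v2.2, v2.3, v4.3} {v3.1} {v4.1, v4.2} {v5.2}
They disagree, so not equal.


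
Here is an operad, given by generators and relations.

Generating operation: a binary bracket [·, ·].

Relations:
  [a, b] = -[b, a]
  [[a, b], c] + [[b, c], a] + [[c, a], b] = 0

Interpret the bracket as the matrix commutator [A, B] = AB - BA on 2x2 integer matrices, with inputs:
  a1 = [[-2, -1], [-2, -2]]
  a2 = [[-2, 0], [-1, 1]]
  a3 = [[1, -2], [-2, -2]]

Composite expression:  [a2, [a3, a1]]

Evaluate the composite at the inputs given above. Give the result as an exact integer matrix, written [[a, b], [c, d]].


[[-3, 9], [14, 3]]

[a3, a1] = [[2, -3], [6, -2]]
[a2, [a3, a1]] = [[-3, 9], [14, 3]]


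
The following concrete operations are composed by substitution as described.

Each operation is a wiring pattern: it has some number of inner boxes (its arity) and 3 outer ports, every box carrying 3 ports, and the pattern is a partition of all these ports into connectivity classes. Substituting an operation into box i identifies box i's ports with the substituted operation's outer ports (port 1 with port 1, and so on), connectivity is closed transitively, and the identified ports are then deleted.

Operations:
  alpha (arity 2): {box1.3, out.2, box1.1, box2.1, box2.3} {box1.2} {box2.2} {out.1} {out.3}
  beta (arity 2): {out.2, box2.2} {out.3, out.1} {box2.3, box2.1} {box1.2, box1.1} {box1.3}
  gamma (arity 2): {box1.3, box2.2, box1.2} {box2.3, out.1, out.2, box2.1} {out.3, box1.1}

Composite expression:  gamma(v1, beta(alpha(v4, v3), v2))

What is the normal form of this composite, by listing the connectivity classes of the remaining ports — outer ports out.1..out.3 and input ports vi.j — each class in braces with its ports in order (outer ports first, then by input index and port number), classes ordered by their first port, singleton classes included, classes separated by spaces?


{out.1, out.2} {out.3, v1.1} {v1.2, v1.3, v2.2} {v2.1, v2.3} {v3.1, v3.3, v4.1, v4.3} {v3.2} {v4.2}

Connectivity passes through glued gamma-boundaries; trace each wire chain.
alpha over (v4, v3) gives {out.1} {out.2, v3.1, v3.3, v4.1, v4.3} {out.3} {v3.2} {v4.2}, out.j being that stage's outer ports
beta over (v4, v3, v2) gives {out.1, out.3} {out.2, v2.2} {v2.1, v2.3} {v3.1, v3.3, v4.1, v4.3} {v3.2} {v4.2}, out.j being that stage's outer ports
gamma over (v1, v4, v3, v2) gives {out.1, out.2} {out.3, v1.1} {v1.2, v1.3, v2.2} {v2.1, v2.3} {v3.1, v3.3, v4.1, v4.3} {v3.2} {v4.2}, out.j being that stage's outer ports


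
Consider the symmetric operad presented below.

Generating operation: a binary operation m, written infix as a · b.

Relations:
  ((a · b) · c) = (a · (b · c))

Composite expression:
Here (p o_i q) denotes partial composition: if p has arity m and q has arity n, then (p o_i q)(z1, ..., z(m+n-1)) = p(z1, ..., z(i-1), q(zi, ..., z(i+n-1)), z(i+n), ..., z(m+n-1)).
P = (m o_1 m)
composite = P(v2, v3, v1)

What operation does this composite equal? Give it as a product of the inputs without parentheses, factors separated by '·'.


v2 · v3 · v1

The m-tree's shape is irrelevant; the v-reading-order decides.
(v2 · v3) linearizes to v2 · v3
((v2 · v3) · v1) linearizes to v2 · v3 · v1


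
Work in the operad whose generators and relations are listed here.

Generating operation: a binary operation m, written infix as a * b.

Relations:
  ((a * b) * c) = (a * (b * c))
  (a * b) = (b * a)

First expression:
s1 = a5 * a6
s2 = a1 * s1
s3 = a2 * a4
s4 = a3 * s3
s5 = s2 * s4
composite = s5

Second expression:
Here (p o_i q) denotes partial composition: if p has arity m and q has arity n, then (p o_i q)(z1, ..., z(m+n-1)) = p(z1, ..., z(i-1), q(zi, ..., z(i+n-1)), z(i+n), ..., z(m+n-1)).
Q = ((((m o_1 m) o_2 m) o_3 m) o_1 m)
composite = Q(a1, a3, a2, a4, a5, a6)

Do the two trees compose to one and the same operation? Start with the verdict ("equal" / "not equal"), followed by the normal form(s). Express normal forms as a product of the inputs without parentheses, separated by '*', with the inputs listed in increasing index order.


The first expression reduces to a1 * a2 * a3 * a4 * a5 * a6
The second expression reduces to a1 * a2 * a3 * a4 * a5 * a6
Identical normal forms: equal.

equal — both sides give a1 * a2 * a3 * a4 * a5 * a6


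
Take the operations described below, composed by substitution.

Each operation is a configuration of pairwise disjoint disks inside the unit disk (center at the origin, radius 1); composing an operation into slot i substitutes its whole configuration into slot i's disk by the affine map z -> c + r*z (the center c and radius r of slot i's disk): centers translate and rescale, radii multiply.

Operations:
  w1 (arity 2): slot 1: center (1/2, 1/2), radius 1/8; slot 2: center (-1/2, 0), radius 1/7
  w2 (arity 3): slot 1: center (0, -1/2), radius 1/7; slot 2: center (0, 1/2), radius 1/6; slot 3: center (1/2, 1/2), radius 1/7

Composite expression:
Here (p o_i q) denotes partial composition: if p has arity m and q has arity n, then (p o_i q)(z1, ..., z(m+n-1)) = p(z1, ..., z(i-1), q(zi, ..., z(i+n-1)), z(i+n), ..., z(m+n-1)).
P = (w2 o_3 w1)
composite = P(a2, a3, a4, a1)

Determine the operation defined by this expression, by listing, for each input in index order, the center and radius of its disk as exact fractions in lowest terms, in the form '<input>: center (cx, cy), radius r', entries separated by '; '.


a1: center (3/7, 1/2), radius 1/49; a2: center (0, -1/2), radius 1/7; a3: center (0, 1/2), radius 1/6; a4: center (4/7, 4/7), radius 1/56

Only the slot chain above each a matters under w2; compose those maps.
tracing a2 down its 1-map path: center (0, -1/2), radius 1/7
tracing a3 down its 1-map path: center (0, 1/2), radius 1/6
tracing a4 down its 2-map path: center (4/7, 4/7), radius 1/56
tracing a1 down its 2-map path: center (3/7, 1/2), radius 1/49


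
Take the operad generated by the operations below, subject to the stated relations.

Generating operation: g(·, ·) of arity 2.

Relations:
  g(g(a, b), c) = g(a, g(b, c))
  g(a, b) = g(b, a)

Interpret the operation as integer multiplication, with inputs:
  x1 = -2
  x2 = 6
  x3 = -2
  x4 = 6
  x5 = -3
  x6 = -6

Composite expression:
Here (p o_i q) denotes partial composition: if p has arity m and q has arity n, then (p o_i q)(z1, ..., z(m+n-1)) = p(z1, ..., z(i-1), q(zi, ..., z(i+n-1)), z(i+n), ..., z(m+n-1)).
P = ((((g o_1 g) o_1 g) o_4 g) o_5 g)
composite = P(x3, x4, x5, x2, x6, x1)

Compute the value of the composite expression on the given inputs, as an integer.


2592

g(x3, x4) = -12
g(g(x3, x4), x5) = 36
g(x6, x1) = 12
g(x2, g(x6, x1)) = 72
g(g(g(x3, x4), x5), g(x2, g(x6, x1))) = 2592


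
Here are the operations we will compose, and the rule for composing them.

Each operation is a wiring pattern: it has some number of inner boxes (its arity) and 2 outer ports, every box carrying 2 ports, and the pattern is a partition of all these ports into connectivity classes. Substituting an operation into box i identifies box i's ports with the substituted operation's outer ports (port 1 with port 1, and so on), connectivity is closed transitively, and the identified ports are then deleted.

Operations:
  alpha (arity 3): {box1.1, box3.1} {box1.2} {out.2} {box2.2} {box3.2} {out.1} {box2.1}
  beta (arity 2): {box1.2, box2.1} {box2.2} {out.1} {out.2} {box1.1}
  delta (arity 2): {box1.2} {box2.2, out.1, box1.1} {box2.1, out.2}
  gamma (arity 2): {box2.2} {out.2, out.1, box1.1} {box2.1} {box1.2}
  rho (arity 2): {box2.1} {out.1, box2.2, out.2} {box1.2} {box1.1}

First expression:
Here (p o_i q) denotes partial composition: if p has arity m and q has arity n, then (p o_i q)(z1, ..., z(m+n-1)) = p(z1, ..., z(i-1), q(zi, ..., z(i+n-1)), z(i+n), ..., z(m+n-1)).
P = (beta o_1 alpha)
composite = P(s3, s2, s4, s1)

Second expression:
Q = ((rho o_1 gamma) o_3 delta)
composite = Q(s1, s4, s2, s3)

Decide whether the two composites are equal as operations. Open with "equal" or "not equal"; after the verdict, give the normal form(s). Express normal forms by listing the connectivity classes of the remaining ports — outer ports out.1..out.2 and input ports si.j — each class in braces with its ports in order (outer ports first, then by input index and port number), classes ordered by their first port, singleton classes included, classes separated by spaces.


not equal; first: {out.1} {out.2} {s1.1} {s1.2} {s2.1} {s2.2} {s3.1, s4.1} {s3.2} {s4.2}; second: {out.1, out.2, s3.1} {s1.1} {s1.2} {s2.1, s3.2} {s2.2} {s4.1} {s4.2}


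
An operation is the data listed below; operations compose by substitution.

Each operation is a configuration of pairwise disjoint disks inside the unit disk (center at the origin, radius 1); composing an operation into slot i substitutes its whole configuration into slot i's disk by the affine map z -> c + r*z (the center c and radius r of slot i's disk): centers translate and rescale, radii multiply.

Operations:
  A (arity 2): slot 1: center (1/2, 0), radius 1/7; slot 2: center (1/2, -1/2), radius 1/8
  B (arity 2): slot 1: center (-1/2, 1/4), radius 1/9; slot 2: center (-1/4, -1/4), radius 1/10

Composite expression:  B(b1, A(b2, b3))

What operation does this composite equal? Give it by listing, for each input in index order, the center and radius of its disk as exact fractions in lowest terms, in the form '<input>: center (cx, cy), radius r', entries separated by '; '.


Follow each b-input down from B: c' goes to c + r*c', radius to r*r'.
b1 passes through 1 substitution, ending at center (-1/2, 1/4), radius 1/9
b2 passes through 2 substitutions, ending at center (-1/5, -1/4), radius 1/70
b3 passes through 2 substitutions, ending at center (-1/5, -3/10), radius 1/80

b1: center (-1/2, 1/4), radius 1/9; b2: center (-1/5, -1/4), radius 1/70; b3: center (-1/5, -3/10), radius 1/80


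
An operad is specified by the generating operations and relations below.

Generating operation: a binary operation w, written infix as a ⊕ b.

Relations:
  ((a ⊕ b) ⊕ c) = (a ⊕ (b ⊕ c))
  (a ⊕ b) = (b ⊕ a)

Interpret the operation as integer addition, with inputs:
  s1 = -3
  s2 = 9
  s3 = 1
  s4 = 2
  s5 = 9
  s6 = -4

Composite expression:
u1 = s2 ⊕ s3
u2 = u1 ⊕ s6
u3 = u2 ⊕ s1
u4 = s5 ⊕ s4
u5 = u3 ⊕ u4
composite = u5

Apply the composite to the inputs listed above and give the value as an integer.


14

(s2 ⊕ s3) = 10
((s2 ⊕ s3) ⊕ s6) = 6
(((s2 ⊕ s3) ⊕ s6) ⊕ s1) = 3
(s5 ⊕ s4) = 11
((((s2 ⊕ s3) ⊕ s6) ⊕ s1) ⊕ (s5 ⊕ s4)) = 14


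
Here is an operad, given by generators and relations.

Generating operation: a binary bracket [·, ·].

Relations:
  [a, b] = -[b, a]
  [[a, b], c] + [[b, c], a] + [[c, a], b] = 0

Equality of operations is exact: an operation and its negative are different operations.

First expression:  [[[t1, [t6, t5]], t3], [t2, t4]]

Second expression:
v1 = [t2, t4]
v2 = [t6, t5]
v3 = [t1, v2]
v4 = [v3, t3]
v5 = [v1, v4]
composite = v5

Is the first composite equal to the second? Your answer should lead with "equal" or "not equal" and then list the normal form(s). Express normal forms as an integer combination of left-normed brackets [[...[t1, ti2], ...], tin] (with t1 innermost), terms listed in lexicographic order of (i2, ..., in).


not equal: they reduce to -[[[[[t1, t5], t6], t3], t2], t4] + [[[[[t1, t5], t6], t3], t4], t2] + [[[[[t1, t6], t5], t3], t2], t4] - [[[[[t1, t6], t5], t3], t4], t2] and [[[[[t1, t5], t6], t3], t2], t4] - [[[[[t1, t5], t6], t3], t4], t2] - [[[[[t1, t6], t5], t3], t2], t4] + [[[[[t1, t6], t5], t3], t4], t2]

The first expression reduces to -[[[[[t1, t5], t6], t3], t2], t4] + [[[[[t1, t5], t6], t3], t4], t2] + [[[[[t1, t6], t5], t3], t2], t4] - [[[[[t1, t6], t5], t3], t4], t2]
The second expression reduces to [[[[[t1, t5], t6], t3], t2], t4] - [[[[[t1, t5], t6], t3], t4], t2] - [[[[[t1, t6], t5], t3], t2], t4] + [[[[[t1, t6], t5], t3], t4], t2]
They disagree, so not equal.


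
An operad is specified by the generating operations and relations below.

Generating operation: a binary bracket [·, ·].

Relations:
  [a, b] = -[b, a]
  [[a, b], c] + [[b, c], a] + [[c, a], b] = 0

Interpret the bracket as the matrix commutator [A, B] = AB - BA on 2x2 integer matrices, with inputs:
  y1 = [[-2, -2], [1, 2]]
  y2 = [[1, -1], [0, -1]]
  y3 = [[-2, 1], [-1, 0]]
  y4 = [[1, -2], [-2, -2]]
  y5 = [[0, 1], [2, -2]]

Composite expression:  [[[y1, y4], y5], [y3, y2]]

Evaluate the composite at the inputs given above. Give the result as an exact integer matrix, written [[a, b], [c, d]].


[y1, y4] = [[6, 14], [-5, -6]]
[[y1, y4], y5] = [[33, -16], [-34, -33]]
[y3, y2] = [[-1, 0], [-2, 1]]
[[[y1, y4], y5], [y3, y2]] = [[32, -32], [200, -32]]

[[32, -32], [200, -32]]


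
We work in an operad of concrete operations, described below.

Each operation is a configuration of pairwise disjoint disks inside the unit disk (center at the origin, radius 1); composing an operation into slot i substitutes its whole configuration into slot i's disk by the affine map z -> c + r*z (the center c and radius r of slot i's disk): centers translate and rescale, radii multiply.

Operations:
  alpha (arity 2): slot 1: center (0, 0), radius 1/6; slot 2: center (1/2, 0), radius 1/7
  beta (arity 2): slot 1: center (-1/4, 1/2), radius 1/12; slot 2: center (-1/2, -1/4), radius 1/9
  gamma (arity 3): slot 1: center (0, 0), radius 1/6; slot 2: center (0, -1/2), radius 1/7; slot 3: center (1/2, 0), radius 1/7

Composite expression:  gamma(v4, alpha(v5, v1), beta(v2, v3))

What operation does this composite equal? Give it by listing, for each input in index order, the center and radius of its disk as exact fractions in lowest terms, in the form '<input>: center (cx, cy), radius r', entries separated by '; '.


v1: center (1/14, -1/2), radius 1/49; v2: center (13/28, 1/14), radius 1/84; v3: center (3/7, -1/28), radius 1/63; v4: center (0, 0), radius 1/6; v5: center (0, -1/2), radius 1/42

Below gamma, radii multiply path by path; the v-disk centers shift.
for v4, the 1-step affine chain lands on center (0, 0), radius 1/6
for v5, the 2-step affine chain lands on center (0, -1/2), radius 1/42
for v1, the 2-step affine chain lands on center (1/14, -1/2), radius 1/49
for v2, the 2-step affine chain lands on center (13/28, 1/14), radius 1/84
for v3, the 2-step affine chain lands on center (3/7, -1/28), radius 1/63


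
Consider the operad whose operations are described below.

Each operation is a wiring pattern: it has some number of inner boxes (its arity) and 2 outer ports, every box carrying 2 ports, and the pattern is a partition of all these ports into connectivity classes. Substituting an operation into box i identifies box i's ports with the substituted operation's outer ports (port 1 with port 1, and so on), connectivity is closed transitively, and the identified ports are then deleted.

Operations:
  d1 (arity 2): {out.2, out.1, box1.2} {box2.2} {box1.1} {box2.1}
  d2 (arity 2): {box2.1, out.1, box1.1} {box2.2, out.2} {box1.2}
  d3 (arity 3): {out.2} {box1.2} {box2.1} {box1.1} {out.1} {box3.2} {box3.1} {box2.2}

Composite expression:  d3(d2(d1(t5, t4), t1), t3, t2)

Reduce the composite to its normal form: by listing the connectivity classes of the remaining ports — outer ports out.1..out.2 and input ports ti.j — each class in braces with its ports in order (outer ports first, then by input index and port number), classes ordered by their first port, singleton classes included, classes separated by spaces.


{out.1} {out.2} {t1.1, t5.2} {t1.2} {t2.1} {t2.2} {t3.1} {t3.2} {t4.1} {t4.2} {t5.1}


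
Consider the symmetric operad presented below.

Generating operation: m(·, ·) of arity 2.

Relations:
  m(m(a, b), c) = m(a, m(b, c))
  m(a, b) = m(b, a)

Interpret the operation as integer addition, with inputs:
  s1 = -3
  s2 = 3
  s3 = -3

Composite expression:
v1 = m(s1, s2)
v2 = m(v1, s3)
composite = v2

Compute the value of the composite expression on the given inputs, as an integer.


-3

m(s1, s2) = 0
m(m(s1, s2), s3) = -3


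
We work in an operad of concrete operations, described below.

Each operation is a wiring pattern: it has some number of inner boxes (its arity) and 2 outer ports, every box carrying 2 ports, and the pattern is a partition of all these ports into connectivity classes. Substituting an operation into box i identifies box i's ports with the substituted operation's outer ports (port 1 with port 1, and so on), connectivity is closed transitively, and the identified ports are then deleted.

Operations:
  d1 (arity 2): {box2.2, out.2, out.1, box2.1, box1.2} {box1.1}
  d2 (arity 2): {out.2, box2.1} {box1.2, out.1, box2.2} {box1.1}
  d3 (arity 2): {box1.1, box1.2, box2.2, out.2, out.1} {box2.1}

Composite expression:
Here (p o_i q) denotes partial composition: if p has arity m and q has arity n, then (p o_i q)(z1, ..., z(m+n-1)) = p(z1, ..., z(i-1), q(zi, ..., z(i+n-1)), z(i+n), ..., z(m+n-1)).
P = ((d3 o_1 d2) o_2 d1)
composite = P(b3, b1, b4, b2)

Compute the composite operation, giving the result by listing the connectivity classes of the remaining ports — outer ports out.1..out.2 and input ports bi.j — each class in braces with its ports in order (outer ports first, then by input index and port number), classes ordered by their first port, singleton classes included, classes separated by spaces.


{out.1, out.2, b1.2, b2.2, b3.2, b4.1, b4.2} {b1.1} {b2.1} {b3.1}


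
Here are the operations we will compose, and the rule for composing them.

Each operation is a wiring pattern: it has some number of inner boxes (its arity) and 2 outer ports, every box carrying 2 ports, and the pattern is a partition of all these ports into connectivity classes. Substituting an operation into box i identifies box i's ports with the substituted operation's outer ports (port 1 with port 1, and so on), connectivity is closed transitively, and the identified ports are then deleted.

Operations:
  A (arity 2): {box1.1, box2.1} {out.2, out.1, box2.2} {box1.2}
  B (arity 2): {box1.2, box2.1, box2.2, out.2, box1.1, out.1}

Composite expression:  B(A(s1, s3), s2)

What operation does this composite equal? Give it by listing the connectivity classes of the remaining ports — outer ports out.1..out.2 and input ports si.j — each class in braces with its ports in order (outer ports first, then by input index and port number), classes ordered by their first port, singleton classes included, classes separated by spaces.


{out.1, out.2, s2.1, s2.2, s3.2} {s1.1, s3.1} {s1.2}

Connectivity passes through glued B-boundaries; trace each wire chain.
after A, the pattern on (s1, s3) reads {out.1, out.2, s3.2} {s1.1, s3.1} {s1.2} (out.j = its outer ports)
after B, the pattern on (s1, s3, s2) reads {out.1, out.2, s2.1, s2.2, s3.2} {s1.1, s3.1} {s1.2} (out.j = its outer ports)


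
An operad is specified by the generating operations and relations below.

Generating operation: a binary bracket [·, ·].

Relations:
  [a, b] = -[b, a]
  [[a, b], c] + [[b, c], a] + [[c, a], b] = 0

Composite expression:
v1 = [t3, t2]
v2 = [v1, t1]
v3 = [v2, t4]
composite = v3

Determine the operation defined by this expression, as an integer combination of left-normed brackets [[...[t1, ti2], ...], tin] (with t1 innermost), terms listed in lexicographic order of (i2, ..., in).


[[[t1, t2], t3], t4] - [[[t1, t3], t2], t4]

Antisymmetry and Jacobi reduce to t1-anchored left-normed brackets.
Composite bracket: [[[t3, t2], t1], t4]
Each bracket splits as ab - ba, giving 8 signed words (2^3 = 8).
Words beginning with t1 determine it all:
  t1t2t3t4 appears with sign +1, giving the term +[[[t1, t2], t3], t4]
  t1t3t2t4 appears with sign -1, giving the term -[[[t1, t3], t2], t4]


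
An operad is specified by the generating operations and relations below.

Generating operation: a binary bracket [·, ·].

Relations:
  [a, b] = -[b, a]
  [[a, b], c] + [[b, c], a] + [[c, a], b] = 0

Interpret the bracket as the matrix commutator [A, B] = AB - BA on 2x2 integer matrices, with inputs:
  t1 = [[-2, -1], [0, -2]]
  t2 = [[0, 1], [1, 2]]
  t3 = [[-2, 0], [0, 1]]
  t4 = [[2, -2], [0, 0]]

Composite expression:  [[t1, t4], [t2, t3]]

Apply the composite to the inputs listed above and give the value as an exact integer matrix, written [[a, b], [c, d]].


[[-6, 0], [0, 6]]

[t1, t4] = [[0, 2], [0, 0]]
[t2, t3] = [[0, 3], [-3, 0]]
[[t1, t4], [t2, t3]] = [[-6, 0], [0, 6]]


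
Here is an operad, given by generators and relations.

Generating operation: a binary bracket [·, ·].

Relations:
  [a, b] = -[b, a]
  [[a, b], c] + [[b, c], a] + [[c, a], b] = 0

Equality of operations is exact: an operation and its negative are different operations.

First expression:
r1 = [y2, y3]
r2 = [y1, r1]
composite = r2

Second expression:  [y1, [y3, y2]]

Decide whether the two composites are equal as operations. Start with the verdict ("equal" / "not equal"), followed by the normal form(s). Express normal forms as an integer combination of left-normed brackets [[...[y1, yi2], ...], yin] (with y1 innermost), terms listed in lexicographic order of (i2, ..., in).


The first composite normalizes to [[y1, y2], y3] - [[y1, y3], y2]
The second composite normalizes to -[[y1, y2], y3] + [[y1, y3], y2]
Different reductions; not equal.

not equal: they reduce to [[y1, y2], y3] - [[y1, y3], y2] and -[[y1, y2], y3] + [[y1, y3], y2]


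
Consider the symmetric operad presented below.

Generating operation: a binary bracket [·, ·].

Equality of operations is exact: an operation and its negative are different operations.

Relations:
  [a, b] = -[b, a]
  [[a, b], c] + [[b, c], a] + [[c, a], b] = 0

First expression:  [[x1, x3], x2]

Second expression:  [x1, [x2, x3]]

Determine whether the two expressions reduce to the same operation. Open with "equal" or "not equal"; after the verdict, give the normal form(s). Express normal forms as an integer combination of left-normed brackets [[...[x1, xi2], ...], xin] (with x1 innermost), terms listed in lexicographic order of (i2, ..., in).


not equal; the first gives [[x1, x3], x2] and the second [[x1, x2], x3] - [[x1, x3], x2]

The first composite normalizes to [[x1, x3], x2]
The second composite normalizes to [[x1, x2], x3] - [[x1, x3], x2]
The normal forms differ: not equal.


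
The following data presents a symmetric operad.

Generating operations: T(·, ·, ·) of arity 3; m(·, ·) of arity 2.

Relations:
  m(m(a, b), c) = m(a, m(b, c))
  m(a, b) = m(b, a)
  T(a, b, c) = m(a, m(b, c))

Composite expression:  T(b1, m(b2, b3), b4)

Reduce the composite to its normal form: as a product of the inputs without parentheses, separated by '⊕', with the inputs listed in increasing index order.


b1 ⊕ b2 ⊕ b3 ⊕ b4

With T associative and commutative, the b-input set is all that matters.
m(b2, b3) spells out as b2 ⊕ b3
T(b1, m(b2, b3), b4) spells out as b1 ⊕ b2 ⊕ b3 ⊕ b4
commutativity sorts the factors: b1 ⊕ b2 ⊕ b3 ⊕ b4


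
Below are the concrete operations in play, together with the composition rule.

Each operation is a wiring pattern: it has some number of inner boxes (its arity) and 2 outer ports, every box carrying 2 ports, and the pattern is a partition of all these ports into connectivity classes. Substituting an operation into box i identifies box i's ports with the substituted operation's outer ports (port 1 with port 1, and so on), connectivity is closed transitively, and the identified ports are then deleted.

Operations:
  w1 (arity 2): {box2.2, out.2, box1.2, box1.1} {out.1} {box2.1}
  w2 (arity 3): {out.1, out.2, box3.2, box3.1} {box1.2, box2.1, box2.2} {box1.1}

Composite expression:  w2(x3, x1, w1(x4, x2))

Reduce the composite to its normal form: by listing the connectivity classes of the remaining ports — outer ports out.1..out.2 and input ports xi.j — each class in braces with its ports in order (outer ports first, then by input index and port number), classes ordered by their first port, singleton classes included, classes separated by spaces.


Reachability decides: close wires over w2-identified ports.
composing w1 on (x4, x2), with out.j its own outer ports: {out.1} {out.2, x2.2, x4.1, x4.2} {x2.1}
composing w2 on (x3, x1, x4, x2), with out.j its own outer ports: {out.1, out.2, x2.2, x4.1, x4.2} {x1.1, x1.2, x3.2} {x2.1} {x3.1}

{out.1, out.2, x2.2, x4.1, x4.2} {x1.1, x1.2, x3.2} {x2.1} {x3.1}


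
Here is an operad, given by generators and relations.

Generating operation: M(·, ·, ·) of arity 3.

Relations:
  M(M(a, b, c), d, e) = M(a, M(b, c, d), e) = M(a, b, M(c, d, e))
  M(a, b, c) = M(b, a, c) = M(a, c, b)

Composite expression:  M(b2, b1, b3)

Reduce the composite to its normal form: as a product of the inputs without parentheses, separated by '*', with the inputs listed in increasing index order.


Reordering under M is free, so list the b-inputs canonically.
M(b2, b1, b3) linearizes to b2 * b1 * b3
putting the inputs in ascending order: b1 * b2 * b3

b1 * b2 * b3


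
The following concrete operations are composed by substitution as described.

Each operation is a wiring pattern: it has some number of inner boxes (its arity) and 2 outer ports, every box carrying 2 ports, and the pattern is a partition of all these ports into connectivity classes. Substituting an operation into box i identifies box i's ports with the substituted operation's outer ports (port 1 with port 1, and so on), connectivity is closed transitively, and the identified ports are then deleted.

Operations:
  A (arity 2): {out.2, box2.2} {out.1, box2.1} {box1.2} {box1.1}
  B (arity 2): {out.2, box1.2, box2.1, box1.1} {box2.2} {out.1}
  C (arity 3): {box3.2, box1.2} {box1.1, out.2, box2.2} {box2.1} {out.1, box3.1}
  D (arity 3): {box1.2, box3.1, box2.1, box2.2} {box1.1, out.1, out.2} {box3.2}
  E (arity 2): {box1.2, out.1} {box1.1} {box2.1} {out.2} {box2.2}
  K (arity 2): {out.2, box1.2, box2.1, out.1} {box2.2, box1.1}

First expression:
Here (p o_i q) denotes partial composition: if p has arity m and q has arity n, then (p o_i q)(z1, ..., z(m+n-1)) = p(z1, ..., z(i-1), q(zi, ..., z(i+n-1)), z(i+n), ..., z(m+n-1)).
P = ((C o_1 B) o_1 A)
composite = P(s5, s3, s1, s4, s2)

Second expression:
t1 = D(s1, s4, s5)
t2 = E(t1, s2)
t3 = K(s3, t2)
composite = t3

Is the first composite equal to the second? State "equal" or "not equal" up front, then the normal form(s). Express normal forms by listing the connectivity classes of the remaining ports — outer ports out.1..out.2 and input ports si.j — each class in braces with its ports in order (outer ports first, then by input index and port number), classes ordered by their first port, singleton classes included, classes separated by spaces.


Reducing the first expression gives {out.1, s2.1} {out.2, s4.2} {s1.1, s2.2, s3.1, s3.2} {s1.2} {s4.1} {s5.1} {s5.2}
Reducing the second expression gives {out.1, out.2, s1.1, s3.2} {s1.2, s4.1, s4.2, s5.1} {s2.1} {s2.2} {s3.1} {s5.2}
Distinct normal forms: not equal.

not equal — first {out.1, s2.1} {out.2, s4.2} {s1.1, s2.2, s3.1, s3.2} {s1.2} {s4.1} {s5.1} {s5.2}, second {out.1, out.2, s1.1, s3.2} {s1.2, s4.1, s4.2, s5.1} {s2.1} {s2.2} {s3.1} {s5.2}


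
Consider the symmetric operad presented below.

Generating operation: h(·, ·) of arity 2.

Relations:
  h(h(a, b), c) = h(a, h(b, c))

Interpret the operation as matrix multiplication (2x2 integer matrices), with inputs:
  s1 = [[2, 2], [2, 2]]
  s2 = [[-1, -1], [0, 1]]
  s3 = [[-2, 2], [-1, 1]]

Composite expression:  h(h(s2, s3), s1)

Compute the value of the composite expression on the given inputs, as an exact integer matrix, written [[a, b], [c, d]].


[[0, 0], [0, 0]]

h(s2, s3) = [[3, -3], [-1, 1]]
h(h(s2, s3), s1) = [[0, 0], [0, 0]]


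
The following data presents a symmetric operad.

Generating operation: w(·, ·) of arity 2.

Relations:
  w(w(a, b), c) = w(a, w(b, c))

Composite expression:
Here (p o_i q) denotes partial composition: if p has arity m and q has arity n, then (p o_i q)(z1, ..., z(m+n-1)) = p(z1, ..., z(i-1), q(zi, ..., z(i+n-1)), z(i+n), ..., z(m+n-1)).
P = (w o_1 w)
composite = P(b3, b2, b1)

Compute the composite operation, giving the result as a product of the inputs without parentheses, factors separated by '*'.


b3 * b2 * b1


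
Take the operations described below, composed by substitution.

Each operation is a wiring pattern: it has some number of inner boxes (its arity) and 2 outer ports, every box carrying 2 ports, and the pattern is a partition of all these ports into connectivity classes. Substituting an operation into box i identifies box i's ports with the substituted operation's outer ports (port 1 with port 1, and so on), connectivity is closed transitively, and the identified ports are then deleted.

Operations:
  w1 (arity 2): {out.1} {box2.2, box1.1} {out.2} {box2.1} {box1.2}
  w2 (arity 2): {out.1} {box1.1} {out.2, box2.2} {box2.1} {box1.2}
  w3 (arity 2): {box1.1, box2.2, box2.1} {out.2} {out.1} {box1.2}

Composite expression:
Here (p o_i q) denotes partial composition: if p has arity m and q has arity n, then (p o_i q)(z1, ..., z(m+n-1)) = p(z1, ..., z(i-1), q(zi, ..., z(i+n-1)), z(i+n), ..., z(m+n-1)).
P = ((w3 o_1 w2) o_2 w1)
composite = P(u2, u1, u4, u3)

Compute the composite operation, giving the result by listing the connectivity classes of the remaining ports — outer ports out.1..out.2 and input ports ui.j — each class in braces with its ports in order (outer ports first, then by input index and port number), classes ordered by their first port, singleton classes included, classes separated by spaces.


Connectivity passes through glued w3-boundaries; trace each wire chain.
stage w1: inputs (u1, u4), connectivity {out.1} {out.2} {u1.1, u4.2} {u1.2} {u4.1}, out.j its boundary
stage w2: inputs (u2, u1, u4), connectivity {out.1} {out.2} {u1.1, u4.2} {u1.2} {u2.1} {u2.2} {u4.1}, out.j its boundary
stage w3: inputs (u2, u1, u4, u3), connectivity {out.1} {out.2} {u1.1, u4.2} {u1.2} {u2.1} {u2.2} {u3.1, u3.2} {u4.1}, out.j its boundary

{out.1} {out.2} {u1.1, u4.2} {u1.2} {u2.1} {u2.2} {u3.1, u3.2} {u4.1}
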